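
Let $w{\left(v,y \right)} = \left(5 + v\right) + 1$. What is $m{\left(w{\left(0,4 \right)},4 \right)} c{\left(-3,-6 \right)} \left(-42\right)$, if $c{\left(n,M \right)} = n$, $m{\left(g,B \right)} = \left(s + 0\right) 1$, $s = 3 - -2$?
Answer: $630$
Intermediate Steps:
$w{\left(v,y \right)} = 6 + v$
$s = 5$ ($s = 3 + 2 = 5$)
$m{\left(g,B \right)} = 5$ ($m{\left(g,B \right)} = \left(5 + 0\right) 1 = 5 \cdot 1 = 5$)
$m{\left(w{\left(0,4 \right)},4 \right)} c{\left(-3,-6 \right)} \left(-42\right) = 5 \left(-3\right) \left(-42\right) = \left(-15\right) \left(-42\right) = 630$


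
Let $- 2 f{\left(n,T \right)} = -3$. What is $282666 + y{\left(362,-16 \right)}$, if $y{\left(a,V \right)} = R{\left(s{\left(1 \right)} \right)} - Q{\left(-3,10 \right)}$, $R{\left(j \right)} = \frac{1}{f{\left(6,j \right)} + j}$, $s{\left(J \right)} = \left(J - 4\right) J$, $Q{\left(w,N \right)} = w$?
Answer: $\frac{848005}{3} \approx 2.8267 \cdot 10^{5}$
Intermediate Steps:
$f{\left(n,T \right)} = \frac{3}{2}$ ($f{\left(n,T \right)} = \left(- \frac{1}{2}\right) \left(-3\right) = \frac{3}{2}$)
$s{\left(J \right)} = J \left(-4 + J\right)$ ($s{\left(J \right)} = \left(-4 + J\right) J = J \left(-4 + J\right)$)
$R{\left(j \right)} = \frac{1}{\frac{3}{2} + j}$
$y{\left(a,V \right)} = \frac{7}{3}$ ($y{\left(a,V \right)} = \frac{2}{3 + 2 \cdot 1 \left(-4 + 1\right)} - -3 = \frac{2}{3 + 2 \cdot 1 \left(-3\right)} + 3 = \frac{2}{3 + 2 \left(-3\right)} + 3 = \frac{2}{3 - 6} + 3 = \frac{2}{-3} + 3 = 2 \left(- \frac{1}{3}\right) + 3 = - \frac{2}{3} + 3 = \frac{7}{3}$)
$282666 + y{\left(362,-16 \right)} = 282666 + \frac{7}{3} = \frac{848005}{3}$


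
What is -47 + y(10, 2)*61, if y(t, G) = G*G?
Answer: 197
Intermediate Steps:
y(t, G) = G²
-47 + y(10, 2)*61 = -47 + 2²*61 = -47 + 4*61 = -47 + 244 = 197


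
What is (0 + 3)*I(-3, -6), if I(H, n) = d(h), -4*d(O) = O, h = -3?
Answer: 9/4 ≈ 2.2500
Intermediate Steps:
d(O) = -O/4
I(H, n) = ¾ (I(H, n) = -¼*(-3) = ¾)
(0 + 3)*I(-3, -6) = (0 + 3)*(¾) = 3*(¾) = 9/4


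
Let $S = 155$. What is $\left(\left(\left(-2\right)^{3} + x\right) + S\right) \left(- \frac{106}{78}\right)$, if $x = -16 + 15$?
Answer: $- \frac{7738}{39} \approx -198.41$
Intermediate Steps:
$x = -1$
$\left(\left(\left(-2\right)^{3} + x\right) + S\right) \left(- \frac{106}{78}\right) = \left(\left(\left(-2\right)^{3} - 1\right) + 155\right) \left(- \frac{106}{78}\right) = \left(\left(-8 - 1\right) + 155\right) \left(\left(-106\right) \frac{1}{78}\right) = \left(-9 + 155\right) \left(- \frac{53}{39}\right) = 146 \left(- \frac{53}{39}\right) = - \frac{7738}{39}$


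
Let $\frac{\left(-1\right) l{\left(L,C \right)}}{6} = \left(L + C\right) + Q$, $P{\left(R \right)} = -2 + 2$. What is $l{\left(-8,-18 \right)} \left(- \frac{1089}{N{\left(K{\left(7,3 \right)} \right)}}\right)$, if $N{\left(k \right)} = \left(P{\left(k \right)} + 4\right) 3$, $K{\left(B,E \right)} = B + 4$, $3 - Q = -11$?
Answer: $-6534$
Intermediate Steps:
$Q = 14$ ($Q = 3 - -11 = 3 + 11 = 14$)
$P{\left(R \right)} = 0$
$K{\left(B,E \right)} = 4 + B$
$l{\left(L,C \right)} = -84 - 6 C - 6 L$ ($l{\left(L,C \right)} = - 6 \left(\left(L + C\right) + 14\right) = - 6 \left(\left(C + L\right) + 14\right) = - 6 \left(14 + C + L\right) = -84 - 6 C - 6 L$)
$N{\left(k \right)} = 12$ ($N{\left(k \right)} = \left(0 + 4\right) 3 = 4 \cdot 3 = 12$)
$l{\left(-8,-18 \right)} \left(- \frac{1089}{N{\left(K{\left(7,3 \right)} \right)}}\right) = \left(-84 - -108 - -48\right) \left(- \frac{1089}{12}\right) = \left(-84 + 108 + 48\right) \left(\left(-1089\right) \frac{1}{12}\right) = 72 \left(- \frac{363}{4}\right) = -6534$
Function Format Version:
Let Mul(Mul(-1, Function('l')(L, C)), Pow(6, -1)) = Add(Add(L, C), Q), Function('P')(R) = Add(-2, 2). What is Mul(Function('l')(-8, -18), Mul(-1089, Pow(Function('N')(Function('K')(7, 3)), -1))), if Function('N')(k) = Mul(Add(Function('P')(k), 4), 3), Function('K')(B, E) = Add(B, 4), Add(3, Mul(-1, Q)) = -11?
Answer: -6534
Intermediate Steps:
Q = 14 (Q = Add(3, Mul(-1, -11)) = Add(3, 11) = 14)
Function('P')(R) = 0
Function('K')(B, E) = Add(4, B)
Function('l')(L, C) = Add(-84, Mul(-6, C), Mul(-6, L)) (Function('l')(L, C) = Mul(-6, Add(Add(L, C), 14)) = Mul(-6, Add(Add(C, L), 14)) = Mul(-6, Add(14, C, L)) = Add(-84, Mul(-6, C), Mul(-6, L)))
Function('N')(k) = 12 (Function('N')(k) = Mul(Add(0, 4), 3) = Mul(4, 3) = 12)
Mul(Function('l')(-8, -18), Mul(-1089, Pow(Function('N')(Function('K')(7, 3)), -1))) = Mul(Add(-84, Mul(-6, -18), Mul(-6, -8)), Mul(-1089, Pow(12, -1))) = Mul(Add(-84, 108, 48), Mul(-1089, Rational(1, 12))) = Mul(72, Rational(-363, 4)) = -6534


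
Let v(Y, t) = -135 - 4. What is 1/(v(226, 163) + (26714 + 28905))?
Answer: 1/55480 ≈ 1.8025e-5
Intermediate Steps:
v(Y, t) = -139
1/(v(226, 163) + (26714 + 28905)) = 1/(-139 + (26714 + 28905)) = 1/(-139 + 55619) = 1/55480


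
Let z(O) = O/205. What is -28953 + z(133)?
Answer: -5935232/205 ≈ -28952.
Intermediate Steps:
z(O) = O/205 (z(O) = O*(1/205) = O/205)
-28953 + z(133) = -28953 + (1/205)*133 = -28953 + 133/205 = -5935232/205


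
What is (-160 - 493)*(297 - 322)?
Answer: 16325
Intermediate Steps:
(-160 - 493)*(297 - 322) = -653*(-25) = 16325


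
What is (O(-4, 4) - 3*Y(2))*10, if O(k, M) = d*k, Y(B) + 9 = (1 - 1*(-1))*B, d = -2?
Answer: 230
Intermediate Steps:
Y(B) = -9 + 2*B (Y(B) = -9 + (1 - 1*(-1))*B = -9 + (1 + 1)*B = -9 + 2*B)
O(k, M) = -2*k
(O(-4, 4) - 3*Y(2))*10 = (-2*(-4) - 3*(-9 + 2*2))*10 = (8 - 3*(-9 + 4))*10 = (8 - 3*(-5))*10 = (8 + 15)*10 = 23*10 = 230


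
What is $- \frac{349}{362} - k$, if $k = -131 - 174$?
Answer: $\frac{110061}{362} \approx 304.04$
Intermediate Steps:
$k = -305$
$- \frac{349}{362} - k = - \frac{349}{362} - -305 = \left(-349\right) \frac{1}{362} + 305 = - \frac{349}{362} + 305 = \frac{110061}{362}$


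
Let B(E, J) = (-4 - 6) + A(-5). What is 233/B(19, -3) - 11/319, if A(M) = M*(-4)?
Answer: 6747/290 ≈ 23.266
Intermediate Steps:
A(M) = -4*M
B(E, J) = 10 (B(E, J) = (-4 - 6) - 4*(-5) = -10 + 20 = 10)
233/B(19, -3) - 11/319 = 233/10 - 11/319 = 233*(⅒) - 11*1/319 = 233/10 - 1/29 = 6747/290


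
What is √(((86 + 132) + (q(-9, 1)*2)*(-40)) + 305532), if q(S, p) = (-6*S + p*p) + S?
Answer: √302070 ≈ 549.61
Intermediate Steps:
q(S, p) = p² - 5*S (q(S, p) = (-6*S + p²) + S = (p² - 6*S) + S = p² - 5*S)
√(((86 + 132) + (q(-9, 1)*2)*(-40)) + 305532) = √(((86 + 132) + ((1² - 5*(-9))*2)*(-40)) + 305532) = √((218 + ((1 + 45)*2)*(-40)) + 305532) = √((218 + (46*2)*(-40)) + 305532) = √((218 + 92*(-40)) + 305532) = √((218 - 3680) + 305532) = √(-3462 + 305532) = √302070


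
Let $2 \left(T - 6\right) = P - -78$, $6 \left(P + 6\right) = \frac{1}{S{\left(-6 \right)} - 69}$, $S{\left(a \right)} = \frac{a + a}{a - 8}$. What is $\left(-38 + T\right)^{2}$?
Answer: $\frac{523906321}{32764176} \approx 15.99$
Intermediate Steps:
$S{\left(a \right)} = \frac{2 a}{-8 + a}$
$P = - \frac{17179}{2862}$ ($P = -6 + \frac{1}{6 \left(2 \left(-6\right) \frac{1}{-8 - 6} - 69\right)} = -6 + \frac{1}{6 \left(2 \left(-6\right) \frac{1}{-14} - 69\right)} = -6 + \frac{1}{6 \left(2 \left(-6\right) \left(- \frac{1}{14}\right) - 69\right)} = -6 + \frac{1}{6 \left(\frac{6}{7} - 69\right)} = -6 + \frac{1}{6 \left(- \frac{477}{7}\right)} = -6 + \frac{1}{6} \left(- \frac{7}{477}\right) = -6 - \frac{7}{2862} = - \frac{17179}{2862} \approx -6.0024$)
$T = \frac{240401}{5724}$ ($T = 6 + \frac{- \frac{17179}{2862} - -78}{2} = 6 + \frac{- \frac{17179}{2862} + 78}{2} = 6 + \frac{1}{2} \cdot \frac{206057}{2862} = 6 + \frac{206057}{5724} = \frac{240401}{5724} \approx 41.999$)
$\left(-38 + T\right)^{2} = \left(-38 + \frac{240401}{5724}\right)^{2} = \left(\frac{22889}{5724}\right)^{2} = \frac{523906321}{32764176}$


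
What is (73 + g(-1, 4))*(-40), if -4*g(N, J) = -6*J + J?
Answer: -3120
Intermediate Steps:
g(N, J) = 5*J/4 (g(N, J) = -(-6*J + J)/4 = -(-5)*J/4 = 5*J/4)
(73 + g(-1, 4))*(-40) = (73 + (5/4)*4)*(-40) = (73 + 5)*(-40) = 78*(-40) = -3120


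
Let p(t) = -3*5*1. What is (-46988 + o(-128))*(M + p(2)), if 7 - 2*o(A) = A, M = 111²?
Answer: -577403673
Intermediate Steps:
M = 12321
o(A) = 7/2 - A/2
p(t) = -15 (p(t) = -15*1 = -15)
(-46988 + o(-128))*(M + p(2)) = (-46988 + (7/2 - ½*(-128)))*(12321 - 15) = (-46988 + (7/2 + 64))*12306 = (-46988 + 135/2)*12306 = -93841/2*12306 = -577403673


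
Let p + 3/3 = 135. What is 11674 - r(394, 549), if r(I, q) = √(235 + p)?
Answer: 11674 - 3*√41 ≈ 11655.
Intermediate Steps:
p = 134 (p = -1 + 135 = 134)
r(I, q) = 3*√41 (r(I, q) = √(235 + 134) = √369 = 3*√41)
11674 - r(394, 549) = 11674 - 3*√41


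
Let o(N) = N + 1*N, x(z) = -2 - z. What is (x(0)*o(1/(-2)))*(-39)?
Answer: -78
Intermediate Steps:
o(N) = 2*N (o(N) = N + N = 2*N)
(x(0)*o(1/(-2)))*(-39) = ((-2 - 1*0)*(2/(-2)))*(-39) = ((-2 + 0)*(2*(-1/2)))*(-39) = -2*(-1)*(-39) = 2*(-39) = -78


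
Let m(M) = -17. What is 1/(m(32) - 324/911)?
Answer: -911/15811 ≈ -0.057618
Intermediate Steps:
1/(m(32) - 324/911) = 1/(-17 - 324/911) = 1/(-15811/911) = -911/15811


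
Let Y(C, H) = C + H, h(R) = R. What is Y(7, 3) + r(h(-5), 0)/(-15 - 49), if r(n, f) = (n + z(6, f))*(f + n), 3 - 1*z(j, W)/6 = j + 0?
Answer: 525/64 ≈ 8.2031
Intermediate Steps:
z(j, W) = 18 - 6*j (z(j, W) = 18 - 6*(j + 0) = 18 - 6*j)
r(n, f) = (-18 + n)*(f + n) (r(n, f) = (n + (18 - 6*6))*(f + n) = (n + (18 - 36))*(f + n) = (n - 18)*(f + n) = (-18 + n)*(f + n))
Y(7, 3) + r(h(-5), 0)/(-15 - 49) = (7 + 3) + ((-5)**2 - 18*0 - 18*(-5) + 0*(-5))/(-15 - 49) = 10 + (25 + 0 + 90 + 0)/(-64) = 10 + 115*(-1/64) = 10 - 115/64 = 525/64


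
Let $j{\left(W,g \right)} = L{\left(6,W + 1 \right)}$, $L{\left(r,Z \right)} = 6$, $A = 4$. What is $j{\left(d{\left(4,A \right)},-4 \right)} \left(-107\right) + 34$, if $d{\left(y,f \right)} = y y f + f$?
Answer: $-608$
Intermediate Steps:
$d{\left(y,f \right)} = f + f y^{2}$ ($d{\left(y,f \right)} = y^{2} f + f = f y^{2} + f = f + f y^{2}$)
$j{\left(W,g \right)} = 6$
$j{\left(d{\left(4,A \right)},-4 \right)} \left(-107\right) + 34 = 6 \left(-107\right) + 34 = -642 + 34 = -608$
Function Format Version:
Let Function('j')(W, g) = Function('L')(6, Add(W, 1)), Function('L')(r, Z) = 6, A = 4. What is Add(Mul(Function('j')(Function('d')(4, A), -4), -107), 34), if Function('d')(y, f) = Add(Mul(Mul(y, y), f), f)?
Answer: -608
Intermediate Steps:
Function('d')(y, f) = Add(f, Mul(f, Pow(y, 2))) (Function('d')(y, f) = Add(Mul(Pow(y, 2), f), f) = Add(Mul(f, Pow(y, 2)), f) = Add(f, Mul(f, Pow(y, 2))))
Function('j')(W, g) = 6
Add(Mul(Function('j')(Function('d')(4, A), -4), -107), 34) = Add(Mul(6, -107), 34) = Add(-642, 34) = -608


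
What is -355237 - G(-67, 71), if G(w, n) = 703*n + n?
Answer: -405221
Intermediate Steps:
G(w, n) = 704*n
-355237 - G(-67, 71) = -355237 - 704*71 = -355237 - 1*49984 = -355237 - 49984 = -405221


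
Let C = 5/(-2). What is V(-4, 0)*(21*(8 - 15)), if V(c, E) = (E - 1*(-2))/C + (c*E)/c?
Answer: 588/5 ≈ 117.60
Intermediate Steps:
C = -5/2 (C = 5*(-1/2) = -5/2 ≈ -2.5000)
V(c, E) = -4/5 + 3*E/5 (V(c, E) = (E - 1*(-2))/(-5/2) + (c*E)/c = (E + 2)*(-2/5) + (E*c)/c = (2 + E)*(-2/5) + E = (-4/5 - 2*E/5) + E = -4/5 + 3*E/5)
V(-4, 0)*(21*(8 - 15)) = (-4/5 + (3/5)*0)*(21*(8 - 15)) = (-4/5 + 0)*(21*(-7)) = -4/5*(-147) = 588/5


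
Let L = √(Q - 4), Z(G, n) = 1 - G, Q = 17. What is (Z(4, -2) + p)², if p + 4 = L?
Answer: (7 - √13)² ≈ 11.522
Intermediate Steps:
L = √13 (L = √(17 - 4) = √13 ≈ 3.6056)
p = -4 + √13 ≈ -0.39445
(Z(4, -2) + p)² = ((1 - 1*4) + (-4 + √13))² = ((1 - 4) + (-4 + √13))² = (-3 + (-4 + √13))² = (-7 + √13)²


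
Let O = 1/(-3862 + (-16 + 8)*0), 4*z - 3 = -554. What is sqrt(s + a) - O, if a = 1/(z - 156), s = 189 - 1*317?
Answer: 1/3862 + 2*I*sqrt(1767247)/235 ≈ 0.00025893 + 11.314*I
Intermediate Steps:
z = -551/4 (z = 3/4 + (1/4)*(-554) = 3/4 - 277/2 = -551/4 ≈ -137.75)
s = -128 (s = 189 - 317 = -128)
a = -4/1175 (a = 1/(-551/4 - 156) = 1/(-1175/4) = -4/1175 ≈ -0.0034043)
O = -1/3862 (O = 1/(-3862 - 8*0) = 1/(-3862 + 0) = 1/(-3862) = -1/3862 ≈ -0.00025893)
sqrt(s + a) - O = sqrt(-128 - 4/1175) - 1*(-1/3862) = sqrt(-150404/1175) + 1/3862 = 2*I*sqrt(1767247)/235 + 1/3862 = 1/3862 + 2*I*sqrt(1767247)/235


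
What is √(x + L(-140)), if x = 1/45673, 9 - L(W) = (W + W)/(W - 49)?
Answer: √1270391663274/411057 ≈ 2.7420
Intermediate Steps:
L(W) = 9 - 2*W/(-49 + W) (L(W) = 9 - (W + W)/(W - 49) = 9 - 2*W/(-49 + W))
x = 1/45673 ≈ 2.1895e-5
√(x + L(-140)) = √(1/45673 + 7*(-63 - 140)/(-49 - 140)) = √(1/45673 + 7*(-203)/(-189)) = √(1/45673 + 7*(-1/189)*(-203)) = √(1/45673 + 203/27) = √(9271646/1233171) = √1270391663274/411057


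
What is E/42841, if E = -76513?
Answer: -76513/42841 ≈ -1.7860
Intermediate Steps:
E/42841 = -76513/42841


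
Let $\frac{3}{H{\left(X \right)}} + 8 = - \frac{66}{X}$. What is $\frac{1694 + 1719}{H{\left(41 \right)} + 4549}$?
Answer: $\frac{1344722}{1792183} \approx 0.75033$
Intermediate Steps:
$H{\left(X \right)} = \frac{3}{-8 - \frac{66}{X}}$
$\frac{1694 + 1719}{H{\left(41 \right)} + 4549} = \frac{1694 + 1719}{\left(-3\right) 41 \frac{1}{66 + 8 \cdot 41} + 4549} = \frac{3413}{\left(-3\right) 41 \frac{1}{66 + 328} + 4549} = \frac{3413}{\left(-3\right) 41 \cdot \frac{1}{394} + 4549} = \frac{3413}{- \frac{123}{394} + 4549} = \frac{3413}{\frac{1792183}{394}} = 3413 \cdot \frac{394}{1792183} = \frac{1344722}{1792183}$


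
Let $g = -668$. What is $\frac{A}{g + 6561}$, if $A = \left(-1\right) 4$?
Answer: $- \frac{4}{5893} \approx -0.00067877$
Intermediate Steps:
$A = -4$
$\frac{A}{g + 6561} = - \frac{4}{-668 + 6561} = - \frac{4}{5893}$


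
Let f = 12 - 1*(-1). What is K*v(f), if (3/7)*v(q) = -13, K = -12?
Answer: 364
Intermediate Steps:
f = 13 (f = 12 + 1 = 13)
v(q) = -91/3 (v(q) = (7/3)*(-13) = -91/3)
K*v(f) = -12*(-91/3) = 364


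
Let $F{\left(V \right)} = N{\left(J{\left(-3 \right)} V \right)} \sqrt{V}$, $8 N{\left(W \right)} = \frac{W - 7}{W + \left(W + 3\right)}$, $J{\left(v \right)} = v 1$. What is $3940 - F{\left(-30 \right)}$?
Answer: $3940 - \frac{83 i \sqrt{30}}{1464} \approx 3940.0 - 0.31053 i$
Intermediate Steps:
$J{\left(v \right)} = v$
$N{\left(W \right)} = \frac{-7 + W}{8 \left(3 + 2 W\right)}$ ($N{\left(W \right)} = \frac{\left(W - 7\right) \frac{1}{W + \left(W + 3\right)}}{8} = \frac{\left(-7 + W\right) \frac{1}{W + \left(3 + W\right)}}{8} = \frac{\left(-7 + W\right) \frac{1}{3 + 2 W}}{8} = \frac{\frac{1}{3 + 2 W} \left(-7 + W\right)}{8} = \frac{-7 + W}{8 \left(3 + 2 W\right)}$)
$F{\left(V \right)} = \frac{\sqrt{V} \left(-7 - 3 V\right)}{8 \left(3 - 6 V\right)}$ ($F{\left(V \right)} = \frac{-7 - 3 V}{8 \left(3 + 2 \left(- 3 V\right)\right)} \sqrt{V} = \frac{-7 - 3 V}{8 \left(3 - 6 V\right)} \sqrt{V} = \frac{\sqrt{V} \left(-7 - 3 V\right)}{8 \left(3 - 6 V\right)}$)
$3940 - F{\left(-30 \right)} = 3940 - \frac{\sqrt{-30} \left(7 + 3 \left(-30\right)\right)}{24 \left(-1 + 2 \left(-30\right)\right)} = 3940 - \frac{i \sqrt{30} \left(7 - 90\right)}{24 \left(-1 - 60\right)} = 3940 - \frac{1}{24} i \sqrt{30} \frac{1}{-61} \left(-83\right) = 3940 - \frac{1}{24} i \sqrt{30} \left(- \frac{1}{61}\right) \left(-83\right) = 3940 - \frac{83 i \sqrt{30}}{1464}$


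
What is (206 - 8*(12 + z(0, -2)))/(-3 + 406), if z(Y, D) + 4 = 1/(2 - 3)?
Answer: 150/403 ≈ 0.37221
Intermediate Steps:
z(Y, D) = -5 (z(Y, D) = -4 + 1/(2 - 3) = -4 + 1/(-1) = -4 - 1 = -5)
(206 - 8*(12 + z(0, -2)))/(-3 + 406) = (206 - 8*(12 - 5))/(-3 + 406) = (206 - 8*7)/403 = (206 - 56)*(1/403) = 150*(1/403) = 150/403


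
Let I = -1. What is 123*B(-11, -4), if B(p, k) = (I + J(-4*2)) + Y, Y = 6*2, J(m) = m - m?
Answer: 1353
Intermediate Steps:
J(m) = 0
Y = 12
B(p, k) = 11 (B(p, k) = (-1 + 0) + 12 = -1 + 12 = 11)
123*B(-11, -4) = 123*11 = 1353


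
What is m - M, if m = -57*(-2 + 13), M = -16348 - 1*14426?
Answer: 30147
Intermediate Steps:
M = -30774 (M = -16348 - 14426 = -30774)
m = -627 (m = -57*11 = -627)
m - M = -627 - 1*(-30774) = -627 + 30774 = 30147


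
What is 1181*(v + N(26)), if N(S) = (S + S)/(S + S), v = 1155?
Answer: 1365236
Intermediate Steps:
N(S) = 1 (N(S) = (2*S)/((2*S)) = (2*S)*(1/(2*S)) = 1)
1181*(v + N(26)) = 1181*(1155 + 1) = 1181*1156 = 1365236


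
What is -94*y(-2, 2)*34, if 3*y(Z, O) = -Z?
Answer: -6392/3 ≈ -2130.7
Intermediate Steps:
y(Z, O) = -Z/3 (y(Z, O) = (-Z)/3 = -Z/3)
-94*y(-2, 2)*34 = -(-94)*(-2)/3*34 = -94*⅔*34 = -188/3*34 = -6392/3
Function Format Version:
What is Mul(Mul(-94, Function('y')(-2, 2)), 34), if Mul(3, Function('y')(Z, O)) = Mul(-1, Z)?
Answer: Rational(-6392, 3) ≈ -2130.7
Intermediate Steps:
Function('y')(Z, O) = Mul(Rational(-1, 3), Z) (Function('y')(Z, O) = Mul(Rational(1, 3), Mul(-1, Z)) = Mul(Rational(-1, 3), Z))
Mul(Mul(-94, Function('y')(-2, 2)), 34) = Mul(Mul(-94, Mul(Rational(-1, 3), -2)), 34) = Mul(Mul(-94, Rational(2, 3)), 34) = Mul(Rational(-188, 3), 34) = Rational(-6392, 3)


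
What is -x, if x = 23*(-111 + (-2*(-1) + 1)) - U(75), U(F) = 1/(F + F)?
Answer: 372601/150 ≈ 2484.0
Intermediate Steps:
U(F) = 1/(2*F)
x = -372601/150 (x = 23*(-111 + (-2*(-1) + 1)) - 1/(2*75) = 23*(-111 + (2 + 1)) - 1/(2*75) = 23*(-111 + 3) - 1*1/150 = 23*(-108) - 1/150 = -2484 - 1/150 = -372601/150 ≈ -2484.0)
-x = -1*(-372601/150) = 372601/150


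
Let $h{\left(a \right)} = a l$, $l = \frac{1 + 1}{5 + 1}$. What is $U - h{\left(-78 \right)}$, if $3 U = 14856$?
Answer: $4978$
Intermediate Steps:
$l = \frac{1}{3}$ ($l = \frac{2}{6} = 2 \cdot \frac{1}{6} = \frac{1}{3} \approx 0.33333$)
$U = 4952$ ($U = \frac{1}{3} \cdot 14856 = 4952$)
$h{\left(a \right)} = \frac{a}{3}$ ($h{\left(a \right)} = a \frac{1}{3} = \frac{a}{3}$)
$U - h{\left(-78 \right)} = 4952 - \frac{1}{3} \left(-78\right) = 4952 - -26 = 4952 + 26 = 4978$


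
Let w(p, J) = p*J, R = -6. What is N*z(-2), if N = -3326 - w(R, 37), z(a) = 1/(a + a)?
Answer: 776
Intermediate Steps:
z(a) = 1/(2*a)
w(p, J) = J*p
N = -3104 (N = -3326 - 37*(-6) = -3326 - 1*(-222) = -3326 + 222 = -3104)
N*z(-2) = -1552/(-2) = -1552*(-1)/2 = -3104*(-1/4) = 776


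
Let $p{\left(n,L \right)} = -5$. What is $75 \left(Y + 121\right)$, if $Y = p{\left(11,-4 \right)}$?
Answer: $8700$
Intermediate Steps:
$Y = -5$
$75 \left(Y + 121\right) = 75 \left(-5 + 121\right) = 75 \cdot 116 = 8700$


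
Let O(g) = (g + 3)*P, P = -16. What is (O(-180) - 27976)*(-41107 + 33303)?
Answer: 196223776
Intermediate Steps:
O(g) = -48 - 16*g (O(g) = (g + 3)*(-16) = (3 + g)*(-16) = -48 - 16*g)
(O(-180) - 27976)*(-41107 + 33303) = ((-48 - 16*(-180)) - 27976)*(-41107 + 33303) = ((-48 + 2880) - 27976)*(-7804) = (2832 - 27976)*(-7804) = -25144*(-7804) = 196223776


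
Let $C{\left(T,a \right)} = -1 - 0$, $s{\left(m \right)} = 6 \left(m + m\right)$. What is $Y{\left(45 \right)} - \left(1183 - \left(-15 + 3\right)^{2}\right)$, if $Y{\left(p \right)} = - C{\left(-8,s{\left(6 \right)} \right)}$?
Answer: $-1038$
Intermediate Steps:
$s{\left(m \right)} = 12 m$ ($s{\left(m \right)} = 6 \cdot 2 m = 12 m$)
$C{\left(T,a \right)} = -1$ ($C{\left(T,a \right)} = -1 + 0 = -1$)
$Y{\left(p \right)} = 1$ ($Y{\left(p \right)} = \left(-1\right) \left(-1\right) = 1$)
$Y{\left(45 \right)} - \left(1183 - \left(-15 + 3\right)^{2}\right) = 1 - \left(1183 - \left(-15 + 3\right)^{2}\right) = 1 - \left(1183 - \left(-12\right)^{2}\right) = 1 + \left(144 - 1183\right) = 1 - 1039 = -1038$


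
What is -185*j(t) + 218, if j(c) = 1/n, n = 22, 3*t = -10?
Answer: 4611/22 ≈ 209.59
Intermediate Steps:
t = -10/3 (t = (⅓)*(-10) = -10/3 ≈ -3.3333)
j(c) = 1/22
-185*j(t) + 218 = -185*1/22 + 218 = -185/22 + 218 = 4611/22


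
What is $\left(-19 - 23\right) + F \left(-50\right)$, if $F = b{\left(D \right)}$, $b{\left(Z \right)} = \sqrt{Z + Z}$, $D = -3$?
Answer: $-42 - 50 i \sqrt{6} \approx -42.0 - 122.47 i$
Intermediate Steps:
$b{\left(Z \right)} = \sqrt{2} \sqrt{Z}$ ($b{\left(Z \right)} = \sqrt{2 Z} = \sqrt{2} \sqrt{Z}$)
$F = i \sqrt{6}$ ($F = \sqrt{2} \sqrt{-3} = \sqrt{2} i \sqrt{3} = i \sqrt{6} \approx 2.4495 i$)
$\left(-19 - 23\right) + F \left(-50\right) = \left(-19 - 23\right) + i \sqrt{6} \left(-50\right) = -42 - 50 i \sqrt{6}$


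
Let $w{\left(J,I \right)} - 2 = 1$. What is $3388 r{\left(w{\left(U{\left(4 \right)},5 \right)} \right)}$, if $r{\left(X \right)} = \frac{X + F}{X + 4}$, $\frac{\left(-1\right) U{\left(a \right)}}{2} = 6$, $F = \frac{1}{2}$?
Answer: $1694$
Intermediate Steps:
$F = \frac{1}{2} \approx 0.5$
$U{\left(a \right)} = -12$ ($U{\left(a \right)} = \left(-2\right) 6 = -12$)
$w{\left(J,I \right)} = 3$ ($w{\left(J,I \right)} = 2 + 1 = 3$)
$r{\left(X \right)} = \frac{\frac{1}{2} + X}{4 + X}$ ($r{\left(X \right)} = \frac{X + \frac{1}{2}}{X + 4} = \frac{\frac{1}{2} + X}{4 + X}$)
$3388 r{\left(w{\left(U{\left(4 \right)},5 \right)} \right)} = 3388 \frac{\frac{1}{2} + 3}{4 + 3} = 3388 \cdot \frac{1}{7} \cdot \frac{7}{2} = 3388 \cdot \frac{1}{2} = 1694$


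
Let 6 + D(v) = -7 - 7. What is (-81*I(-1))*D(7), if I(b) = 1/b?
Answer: -1620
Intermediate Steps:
D(v) = -20 (D(v) = -6 + (-7 - 7) = -6 - 14 = -20)
I(b) = 1/b
(-81*I(-1))*D(7) = -81/(-1)*(-20) = -81*(-1)*(-20) = 81*(-20) = -1620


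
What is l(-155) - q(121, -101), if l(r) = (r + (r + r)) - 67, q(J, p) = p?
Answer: -431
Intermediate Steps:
l(r) = -67 + 3*r (l(r) = (r + 2*r) - 67 = 3*r - 67 = -67 + 3*r)
l(-155) - q(121, -101) = (-67 + 3*(-155)) - 1*(-101) = (-67 - 465) + 101 = -532 + 101 = -431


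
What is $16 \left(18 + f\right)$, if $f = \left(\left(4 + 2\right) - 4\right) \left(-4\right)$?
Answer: $160$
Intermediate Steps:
$f = -8$ ($f = \left(6 - 4\right) \left(-4\right) = 2 \left(-4\right) = -8$)
$16 \left(18 + f\right) = 16 \left(18 - 8\right) = 16 \cdot 10 = 160$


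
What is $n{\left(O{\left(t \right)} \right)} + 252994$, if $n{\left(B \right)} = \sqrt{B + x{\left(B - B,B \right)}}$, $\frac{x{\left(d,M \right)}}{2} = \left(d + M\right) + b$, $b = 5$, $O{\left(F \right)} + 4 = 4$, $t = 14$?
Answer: $252994 + \sqrt{10} \approx 2.53 \cdot 10^{5}$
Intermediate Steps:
$O{\left(F \right)} = 0$ ($O{\left(F \right)} = -4 + 4 = 0$)
$x{\left(d,M \right)} = 10 + 2 M + 2 d$ ($x{\left(d,M \right)} = 2 \left(\left(d + M\right) + 5\right) = 2 \left(\left(M + d\right) + 5\right) = 2 \left(5 + M + d\right) = 10 + 2 M + 2 d$)
$n{\left(B \right)} = \sqrt{10 + 3 B}$ ($n{\left(B \right)} = \sqrt{B + \left(10 + 2 B + 2 \left(B - B\right)\right)} = \sqrt{B + \left(10 + 2 B + 2 \cdot 0\right)} = \sqrt{B + \left(10 + 2 B + 0\right)} = \sqrt{B + \left(10 + 2 B\right)} = \sqrt{10 + 3 B}$)
$n{\left(O{\left(t \right)} \right)} + 252994 = \sqrt{10 + 3 \cdot 0} + 252994 = \sqrt{10 + 0} + 252994 = \sqrt{10} + 252994 = 252994 + \sqrt{10}$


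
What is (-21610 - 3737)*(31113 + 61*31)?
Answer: -836552388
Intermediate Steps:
(-21610 - 3737)*(31113 + 61*31) = -25347*(31113 + 1891) = -25347*33004 = -836552388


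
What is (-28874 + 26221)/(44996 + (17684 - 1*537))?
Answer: -2653/62143 ≈ -0.042692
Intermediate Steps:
(-28874 + 26221)/(44996 + (17684 - 1*537)) = -2653/(44996 + (17684 - 537)) = -2653/(44996 + 17147) = -2653/62143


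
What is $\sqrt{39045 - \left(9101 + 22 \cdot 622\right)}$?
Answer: $2 \sqrt{4065} \approx 127.51$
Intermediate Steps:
$\sqrt{39045 - \left(9101 + 22 \cdot 622\right)} = \sqrt{39045 - 22785} = \sqrt{16260} = 2 \sqrt{4065}$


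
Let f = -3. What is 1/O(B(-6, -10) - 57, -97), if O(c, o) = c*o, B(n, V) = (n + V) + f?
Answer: 1/7372 ≈ 0.00013565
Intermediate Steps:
B(n, V) = -3 + V + n (B(n, V) = (n + V) - 3 = (V + n) - 3 = -3 + V + n)
1/O(B(-6, -10) - 57, -97) = 1/(((-3 - 10 - 6) - 57)*(-97)) = 1/((-19 - 57)*(-97)) = 1/(-76*(-97)) = 1/7372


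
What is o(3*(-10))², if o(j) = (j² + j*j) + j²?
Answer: 7290000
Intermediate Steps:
o(j) = 3*j² (o(j) = (j² + j²) + j² = 2*j² + j² = 3*j²)
o(3*(-10))² = (3*(3*(-10))²)² = (3*(-30)²)² = (3*900)² = 2700² = 7290000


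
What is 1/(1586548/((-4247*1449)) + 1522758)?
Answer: 6153903/9370903437926 ≈ 6.5670e-7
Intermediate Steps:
1/(1586548/((-4247*1449)) + 1522758) = 1/(1586548/(-6153903) + 1522758) = 1/(1586548*(-1/6153903) + 1522758) = 1/(-1586548/6153903 + 1522758) = 1/(9370903437926/6153903) = 6153903/9370903437926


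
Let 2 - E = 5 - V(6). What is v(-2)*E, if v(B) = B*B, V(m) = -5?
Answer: -32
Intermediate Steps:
v(B) = B²
E = -8 (E = 2 - (5 - 1*(-5)) = 2 - (5 + 5) = 2 - 1*10 = 2 - 10 = -8)
v(-2)*E = (-2)²*(-8) = 4*(-8) = -32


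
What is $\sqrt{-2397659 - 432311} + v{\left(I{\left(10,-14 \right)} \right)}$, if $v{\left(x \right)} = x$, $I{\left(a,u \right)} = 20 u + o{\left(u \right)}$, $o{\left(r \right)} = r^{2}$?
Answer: $-84 + i \sqrt{2829970} \approx -84.0 + 1682.3 i$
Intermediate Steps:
$I{\left(a,u \right)} = u^{2} + 20 u$ ($I{\left(a,u \right)} = 20 u + u^{2} = u^{2} + 20 u$)
$\sqrt{-2397659 - 432311} + v{\left(I{\left(10,-14 \right)} \right)} = \sqrt{-2397659 - 432311} - 14 \left(20 - 14\right) = \sqrt{-2829970} - 84 = i \sqrt{2829970} - 84 = -84 + i \sqrt{2829970}$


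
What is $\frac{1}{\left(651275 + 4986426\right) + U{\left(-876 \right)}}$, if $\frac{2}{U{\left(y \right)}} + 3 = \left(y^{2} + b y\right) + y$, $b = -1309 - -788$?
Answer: $\frac{1222893}{6894305088995} \approx 1.7738 \cdot 10^{-7}$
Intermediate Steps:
$b = -521$ ($b = -1309 + 788 = -521$)
$U{\left(y \right)} = \frac{2}{-3 + y^{2} - 520 y}$ ($U{\left(y \right)} = \frac{2}{-3 + \left(\left(y^{2} - 521 y\right) + y\right)} = \frac{2}{-3 + \left(y^{2} - 520 y\right)} = \frac{2}{-3 + y^{2} - 520 y}$)
$\frac{1}{\left(651275 + 4986426\right) + U{\left(-876 \right)}} = \frac{1}{\left(651275 + 4986426\right) + \frac{2}{-3 + \left(-876\right)^{2} - -455520}} = \frac{1}{5637701 + \frac{2}{-3 + 767376 + 455520}} = \frac{1}{5637701 + \frac{2}{1222893}} = \frac{1}{\frac{6894305088995}{1222893}} = \frac{1222893}{6894305088995}$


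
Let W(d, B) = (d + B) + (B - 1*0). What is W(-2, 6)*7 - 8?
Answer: 62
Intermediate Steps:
W(d, B) = d + 2*B (W(d, B) = (B + d) + (B + 0) = (B + d) + B = d + 2*B)
W(-2, 6)*7 - 8 = (-2 + 2*6)*7 - 8 = (-2 + 12)*7 - 8 = 10*7 - 8 = 70 - 8 = 62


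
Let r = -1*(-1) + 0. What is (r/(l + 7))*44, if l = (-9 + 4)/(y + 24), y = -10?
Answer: 616/93 ≈ 6.6237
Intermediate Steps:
l = -5/14 (l = (-9 + 4)/(-10 + 24) = -5/14 ≈ -0.35714)
r = 1 (r = 1 + 0 = 1)
(r/(l + 7))*44 = (1/(-5/14 + 7))*44 = (1/(93/14))*44 = (1*(14/93))*44 = (14/93)*44 = 616/93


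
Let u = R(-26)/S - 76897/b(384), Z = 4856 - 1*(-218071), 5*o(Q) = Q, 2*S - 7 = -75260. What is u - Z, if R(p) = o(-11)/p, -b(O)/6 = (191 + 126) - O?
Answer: -438731071575617/1966360890 ≈ -2.2312e+5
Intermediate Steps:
S = -75253/2 (S = 7/2 + (½)*(-75260) = 7/2 - 37630 = -75253/2 ≈ -37627.)
o(Q) = Q/5
b(O) = -1902 + 6*O (b(O) = -6*((191 + 126) - O) = -6*(317 - O) = -1902 + 6*O)
Z = 222927 (Z = 4856 + 218071 = 222927)
R(p) = -11/(5*p) (R(p) = ((⅕)*(-11))/p = -11/(5*p))
u = -376137450587/1966360890 (u = (-11/5/(-26))/(-75253/2) - 76897/(-1902 + 6*384) = -11/5*(-1/26)*(-2/75253) - 76897/(-1902 + 2304) = (11/130)*(-2/75253) - 76897/402 = -11/4891445 - 76897*1/402 = -11/4891445 - 76897/402 = -376137450587/1966360890 ≈ -191.29)
u - Z = -376137450587/1966360890 - 1*222927 = -376137450587/1966360890 - 222927 = -438731071575617/1966360890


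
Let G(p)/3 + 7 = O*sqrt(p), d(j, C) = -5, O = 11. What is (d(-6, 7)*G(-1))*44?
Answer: 4620 - 7260*I ≈ 4620.0 - 7260.0*I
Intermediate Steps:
G(p) = -21 + 33*sqrt(p) (G(p) = -21 + 3*(11*sqrt(p)) = -21 + 33*sqrt(p))
(d(-6, 7)*G(-1))*44 = -5*(-21 + 33*sqrt(-1))*44 = -5*(-21 + 33*I)*44 = (105 - 165*I)*44 = 4620 - 7260*I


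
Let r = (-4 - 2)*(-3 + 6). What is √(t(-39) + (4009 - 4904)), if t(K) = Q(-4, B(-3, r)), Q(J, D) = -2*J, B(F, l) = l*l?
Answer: I*√887 ≈ 29.783*I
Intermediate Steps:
r = -18 (r = -6*3 = -18)
B(F, l) = l²
t(K) = 8 (t(K) = -2*(-4) = 8)
√(t(-39) + (4009 - 4904)) = √(8 + (4009 - 4904)) = √(8 - 895) = √(-887) = I*√887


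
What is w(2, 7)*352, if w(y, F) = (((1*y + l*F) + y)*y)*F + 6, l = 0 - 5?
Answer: -150656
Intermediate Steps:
l = -5
w(y, F) = 6 + F*y*(-5*F + 2*y) (w(y, F) = (((1*y - 5*F) + y)*y)*F + 6 = (((y - 5*F) + y)*y)*F + 6 = ((-5*F + 2*y)*y)*F + 6 = (y*(-5*F + 2*y))*F + 6 = F*y*(-5*F + 2*y) + 6 = 6 + F*y*(-5*F + 2*y))
w(2, 7)*352 = (6 - 5*2*7² + 2*7*2²)*352 = (6 - 5*2*49 + 2*7*4)*352 = (6 - 490 + 56)*352 = -428*352 = -150656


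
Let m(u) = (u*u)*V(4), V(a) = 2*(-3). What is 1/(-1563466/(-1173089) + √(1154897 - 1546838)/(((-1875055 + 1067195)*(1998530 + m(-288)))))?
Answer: 2696344957107999470192537488230262400/3593626455204861268238615110364344261 + 5005658346896292187757880*I*√43549/3593626455204861268238615110364344261 ≈ 0.75031 + 2.9068e-10*I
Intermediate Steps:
V(a) = -6
m(u) = -6*u² (m(u) = (u*u)*(-6) = u²*(-6) = -6*u²)
1/(-1563466/(-1173089) + √(1154897 - 1546838)/(((-1875055 + 1067195)*(1998530 + m(-288))))) = 1/(-1563466/(-1173089) + √(1154897 - 1546838)/(((-1875055 + 1067195)*(1998530 - 6*(-288)²)))) = 1/(-1563466*(-1/1173089) + √(-391941)/((-807860*(1998530 - 6*82944)))) = 1/(1563466/1173089 + (3*I*√43549)/((-807860*(1998530 - 497664)))) = 1/(1563466/1173089 + (3*I*√43549)/((-807860*1500866))) = 1/(1563466/1173089 + (3*I*√43549)/(-1212489606760)) = 1/(1563466/1173089 + (3*I*√43549)*(-1/1212489606760)) = 1/(1563466/1173089 - 3*I*√43549/1212489606760)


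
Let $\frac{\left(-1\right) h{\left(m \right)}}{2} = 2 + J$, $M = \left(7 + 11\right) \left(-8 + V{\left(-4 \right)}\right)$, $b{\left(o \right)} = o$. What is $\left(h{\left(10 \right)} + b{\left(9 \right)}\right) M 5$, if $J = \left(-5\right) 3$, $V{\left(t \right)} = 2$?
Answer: $-18900$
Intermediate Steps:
$M = -108$ ($M = \left(7 + 11\right) \left(-8 + 2\right) = 18 \left(-6\right) = -108$)
$J = -15$
$h{\left(m \right)} = 26$ ($h{\left(m \right)} = - 2 \left(2 - 15\right) = \left(-2\right) \left(-13\right) = 26$)
$\left(h{\left(10 \right)} + b{\left(9 \right)}\right) M 5 = \left(26 + 9\right) \left(\left(-108\right) 5\right) = 35 \left(-540\right) = -18900$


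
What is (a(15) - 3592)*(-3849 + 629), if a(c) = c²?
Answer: 10841740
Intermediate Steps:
(a(15) - 3592)*(-3849 + 629) = (15² - 3592)*(-3849 + 629) = (225 - 3592)*(-3220) = -3367*(-3220) = 10841740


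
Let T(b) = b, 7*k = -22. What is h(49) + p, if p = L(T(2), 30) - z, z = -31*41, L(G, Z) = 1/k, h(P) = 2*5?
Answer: 28175/22 ≈ 1280.7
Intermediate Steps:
k = -22/7 (k = (1/7)*(-22) = -22/7 ≈ -3.1429)
h(P) = 10
L(G, Z) = -7/22 (L(G, Z) = 1/(-22/7) = -7/22)
z = -1271
p = 27955/22 (p = -7/22 - 1*(-1271) = -7/22 + 1271 = 27955/22 ≈ 1270.7)
h(49) + p = 10 + 27955/22 = 28175/22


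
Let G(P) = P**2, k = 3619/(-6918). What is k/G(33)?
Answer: -329/684882 ≈ -0.00048037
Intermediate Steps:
k = -3619/6918 (k = 3619*(-1/6918) = -3619/6918 ≈ -0.52313)
k/G(33) = -3619/(6918*(33**2)) = -3619/6918/1089 = -3619/6918*1/1089 = -329/684882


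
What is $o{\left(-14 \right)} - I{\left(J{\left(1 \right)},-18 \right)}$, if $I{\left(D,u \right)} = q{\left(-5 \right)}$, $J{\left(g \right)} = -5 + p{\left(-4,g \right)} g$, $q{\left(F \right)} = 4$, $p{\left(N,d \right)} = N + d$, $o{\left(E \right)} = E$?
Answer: $-18$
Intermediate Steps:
$J{\left(g \right)} = -5 + g \left(-4 + g\right)$ ($J{\left(g \right)} = -5 + \left(-4 + g\right) g = -5 + g \left(-4 + g\right)$)
$I{\left(D,u \right)} = 4$
$o{\left(-14 \right)} - I{\left(J{\left(1 \right)},-18 \right)} = -14 - 4 = -18$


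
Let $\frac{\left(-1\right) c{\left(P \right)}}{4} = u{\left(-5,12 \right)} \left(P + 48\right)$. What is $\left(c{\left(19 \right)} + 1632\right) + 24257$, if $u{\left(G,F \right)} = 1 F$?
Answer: $22673$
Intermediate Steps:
$u{\left(G,F \right)} = F$
$c{\left(P \right)} = -2304 - 48 P$ ($c{\left(P \right)} = - 4 \cdot 12 \left(P + 48\right) = - 4 \cdot 12 \left(48 + P\right) = - 4 \left(576 + 12 P\right) = -2304 - 48 P$)
$\left(c{\left(19 \right)} + 1632\right) + 24257 = \left(\left(-2304 - 912\right) + 1632\right) + 24257 = \left(-3216 + 1632\right) + 24257 = -1584 + 24257 = 22673$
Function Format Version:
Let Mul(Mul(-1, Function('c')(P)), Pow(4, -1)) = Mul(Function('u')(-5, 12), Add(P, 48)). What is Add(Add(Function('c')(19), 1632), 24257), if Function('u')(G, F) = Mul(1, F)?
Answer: 22673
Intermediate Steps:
Function('u')(G, F) = F
Function('c')(P) = Add(-2304, Mul(-48, P)) (Function('c')(P) = Mul(-4, Mul(12, Add(P, 48))) = Mul(-4, Mul(12, Add(48, P))) = Mul(-4, Add(576, Mul(12, P))) = Add(-2304, Mul(-48, P)))
Add(Add(Function('c')(19), 1632), 24257) = Add(Add(Add(-2304, Mul(-48, 19)), 1632), 24257) = Add(Add(Add(-2304, -912), 1632), 24257) = Add(Add(-3216, 1632), 24257) = Add(-1584, 24257) = 22673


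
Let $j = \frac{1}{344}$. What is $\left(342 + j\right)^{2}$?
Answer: $\frac{13841287201}{118336} \approx 1.1697 \cdot 10^{5}$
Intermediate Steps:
$j = \frac{1}{344} \approx 0.002907$
$\left(342 + j\right)^{2} = \left(342 + \frac{1}{344}\right)^{2} = \left(\frac{117649}{344}\right)^{2} = \frac{13841287201}{118336}$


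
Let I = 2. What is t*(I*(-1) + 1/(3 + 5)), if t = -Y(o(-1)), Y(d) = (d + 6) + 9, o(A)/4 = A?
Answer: 165/8 ≈ 20.625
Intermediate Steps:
o(A) = 4*A
Y(d) = 15 + d (Y(d) = (6 + d) + 9 = 15 + d)
t = -11 (t = -(15 + 4*(-1)) = -(15 - 4) = -1*11 = -11)
t*(I*(-1) + 1/(3 + 5)) = -11*(2*(-1) + 1/(3 + 5)) = -11*(-2 + 1/8) = -11*(-2 + ⅛) = -11*(-15/8) = 165/8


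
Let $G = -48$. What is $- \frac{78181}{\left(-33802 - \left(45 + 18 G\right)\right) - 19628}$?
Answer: $\frac{78181}{52611} \approx 1.486$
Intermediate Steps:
$- \frac{78181}{\left(-33802 - \left(45 + 18 G\right)\right) - 19628} = - \frac{78181}{\left(-33802 - -819\right) - 19628} = - \frac{78181}{\left(-33802 + \left(-45 + 864\right)\right) - 19628} = - \frac{78181}{\left(-33802 + 819\right) - 19628} = - \frac{78181}{-32983 - 19628} = - \frac{78181}{-52611} = \left(-78181\right) \left(- \frac{1}{52611}\right) = \frac{78181}{52611}$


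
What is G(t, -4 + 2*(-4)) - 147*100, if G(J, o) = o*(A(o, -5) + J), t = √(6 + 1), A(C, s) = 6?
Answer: -14772 - 12*√7 ≈ -14804.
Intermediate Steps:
t = √7 ≈ 2.6458
G(J, o) = o*(6 + J)
G(t, -4 + 2*(-4)) - 147*100 = (-4 + 2*(-4))*(6 + √7) - 147*100 = (-4 - 8)*(6 + √7) - 14700 = -12*(6 + √7) - 14700 = (-72 - 12*√7) - 14700 = -14772 - 12*√7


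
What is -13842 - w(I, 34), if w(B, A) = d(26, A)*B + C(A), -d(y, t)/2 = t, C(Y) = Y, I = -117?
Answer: -21832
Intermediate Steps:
d(y, t) = -2*t
w(B, A) = A - 2*A*B (w(B, A) = (-2*A)*B + A = -2*A*B + A = A - 2*A*B)
-13842 - w(I, 34) = -13842 - 34*(1 - 2*(-117)) = -13842 - 34*(1 + 234) = -13842 - 34*235 = -13842 - 1*7990 = -13842 - 7990 = -21832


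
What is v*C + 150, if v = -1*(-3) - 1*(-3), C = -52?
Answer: -162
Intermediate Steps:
v = 6 (v = 3 + 3 = 6)
v*C + 150 = 6*(-52) + 150 = -312 + 150 = -162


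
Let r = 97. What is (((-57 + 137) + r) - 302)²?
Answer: 15625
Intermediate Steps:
(((-57 + 137) + r) - 302)² = (((-57 + 137) + 97) - 302)² = ((80 + 97) - 302)² = (177 - 302)² = (-125)² = 15625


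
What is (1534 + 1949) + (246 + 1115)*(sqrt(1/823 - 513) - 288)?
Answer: -388485 + 1361*I*sqrt(347468954)/823 ≈ -3.8849e+5 + 30826.0*I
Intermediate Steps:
(1534 + 1949) + (246 + 1115)*(sqrt(1/823 - 513) - 288) = 3483 + 1361*(sqrt(1/823 - 513) - 288) = 3483 + 1361*(sqrt(-422198/823) - 288) = 3483 + 1361*(I*sqrt(347468954)/823 - 288) = 3483 + 1361*(-288 + I*sqrt(347468954)/823) = 3483 + (-391968 + 1361*I*sqrt(347468954)/823) = -388485 + 1361*I*sqrt(347468954)/823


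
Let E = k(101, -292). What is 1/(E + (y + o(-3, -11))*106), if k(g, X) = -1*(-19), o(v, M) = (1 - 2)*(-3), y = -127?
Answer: -1/13125 ≈ -7.6190e-5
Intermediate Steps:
o(v, M) = 3 (o(v, M) = -1*(-3) = 3)
k(g, X) = 19
E = 19
1/(E + (y + o(-3, -11))*106) = 1/(19 + (-127 + 3)*106) = 1/(19 - 124*106) = 1/(19 - 13144) = 1/(-13125) = -1/13125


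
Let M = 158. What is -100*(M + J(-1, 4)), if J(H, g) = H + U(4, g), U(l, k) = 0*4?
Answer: -15700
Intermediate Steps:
U(l, k) = 0
J(H, g) = H (J(H, g) = H + 0 = H)
-100*(M + J(-1, 4)) = -100*(158 - 1) = -100*157 = -15700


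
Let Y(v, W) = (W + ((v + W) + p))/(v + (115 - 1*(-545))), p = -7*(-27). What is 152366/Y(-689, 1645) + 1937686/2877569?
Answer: -6354730262713/4014208755 ≈ -1583.1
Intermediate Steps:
p = 189
Y(v, W) = (189 + v + 2*W)/(660 + v) (Y(v, W) = (W + ((v + W) + 189))/(v + (115 - 1*(-545))) = (W + ((W + v) + 189))/(v + (115 + 545)) = (W + (189 + W + v))/(v + 660) = (189 + v + 2*W)/(660 + v))
152366/Y(-689, 1645) + 1937686/2877569 = 152366/(((189 - 689 + 2*1645)/(660 - 689))) + 1937686/2877569 = 152366/(((189 - 689 + 3290)/(-29))) + 1937686*(1/2877569) = 152366/((-1/29*2790)) + 1937686/2877569 = 152366/(-2790/29) + 1937686/2877569 = 152366*(-29/2790) + 1937686/2877569 = -2209307/1395 + 1937686/2877569 = -6354730262713/4014208755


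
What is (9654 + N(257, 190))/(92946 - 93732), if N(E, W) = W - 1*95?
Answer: -9749/786 ≈ -12.403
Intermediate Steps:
N(E, W) = -95 + W (N(E, W) = W - 95 = -95 + W)
(9654 + N(257, 190))/(92946 - 93732) = (9654 + (-95 + 190))/(92946 - 93732) = (9654 + 95)/(-786) = 9749*(-1/786) = -9749/786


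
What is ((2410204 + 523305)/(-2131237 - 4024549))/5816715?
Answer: -2933509/35806452762990 ≈ -8.1927e-8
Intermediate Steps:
((2410204 + 523305)/(-2131237 - 4024549))/5816715 = (2933509/(-6155786))*(1/5816715) = (2933509*(-1/6155786))*(1/5816715) = -2933509/6155786*1/5816715 = -2933509/35806452762990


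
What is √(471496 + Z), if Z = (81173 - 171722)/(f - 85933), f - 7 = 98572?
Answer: √75401115726082/12646 ≈ 686.65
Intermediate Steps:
f = 98579 (f = 7 + 98572 = 98579)
Z = -90549/12646 (Z = (81173 - 171722)/(98579 - 85933) = -90549/12646 ≈ -7.1603)
√(471496 + Z) = √(471496 - 90549/12646) = √(5962447867/12646) = √75401115726082/12646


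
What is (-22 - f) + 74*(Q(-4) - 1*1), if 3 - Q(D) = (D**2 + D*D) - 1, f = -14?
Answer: -2154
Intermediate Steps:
Q(D) = 4 - 2*D**2 (Q(D) = 3 - ((D**2 + D*D) - 1) = 3 - ((D**2 + D**2) - 1) = 3 - (2*D**2 - 1) = 3 - (-1 + 2*D**2) = 3 + (1 - 2*D**2) = 4 - 2*D**2)
(-22 - f) + 74*(Q(-4) - 1*1) = (-22 - 1*(-14)) + 74*((4 - 2*(-4)**2) - 1*1) = (-22 + 14) + 74*((4 - 2*16) - 1) = -8 + 74*((4 - 32) - 1) = -8 + 74*(-28 - 1) = -8 + 74*(-29) = -8 - 2146 = -2154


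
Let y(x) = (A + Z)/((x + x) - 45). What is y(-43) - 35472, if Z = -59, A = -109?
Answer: -4646664/131 ≈ -35471.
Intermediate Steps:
y(x) = -168/(-45 + 2*x) (y(x) = (-109 - 59)/((x + x) - 45) = -168/(2*x - 45) = -168/(-45 + 2*x))
y(-43) - 35472 = -168/(-45 + 2*(-43)) - 35472 = -168/(-45 - 86) - 35472 = -168/(-131) - 35472 = -168*(-1/131) - 35472 = 168/131 - 35472 = -4646664/131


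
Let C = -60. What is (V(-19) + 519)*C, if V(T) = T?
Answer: -30000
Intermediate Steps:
(V(-19) + 519)*C = (-19 + 519)*(-60) = 500*(-60) = -30000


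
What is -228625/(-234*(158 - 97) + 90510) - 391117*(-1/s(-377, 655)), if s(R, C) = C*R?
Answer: -86272709987/18825336660 ≈ -4.5828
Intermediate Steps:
-228625/(-234*(158 - 97) + 90510) - 391117*(-1/s(-377, 655)) = -228625/(-234*(158 - 97) + 90510) - 391117/((-655*(-377))) = -228625/(-234*61 + 90510) - 391117/((-1*(-246935))) = -228625/(-14274 + 90510) - 391117/246935 = -228625/76236 - 391117*1/246935 = -228625*1/76236 - 391117/246935 = -228625/76236 - 391117/246935 = -86272709987/18825336660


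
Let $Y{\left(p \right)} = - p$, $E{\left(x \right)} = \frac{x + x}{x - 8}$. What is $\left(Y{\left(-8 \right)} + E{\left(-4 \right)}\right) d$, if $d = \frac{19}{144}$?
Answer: $\frac{247}{216} \approx 1.1435$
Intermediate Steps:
$d = \frac{19}{144}$ ($d = 19 \cdot \frac{1}{144} = \frac{19}{144} \approx 0.13194$)
$E{\left(x \right)} = \frac{2 x}{-8 + x}$
$\left(Y{\left(-8 \right)} + E{\left(-4 \right)}\right) d = \left(\left(-1\right) \left(-8\right) + 2 \left(-4\right) \frac{1}{-8 - 4}\right) \frac{19}{144} = \left(8 + 2 \left(-4\right) \frac{1}{-12}\right) \frac{19}{144} = \left(8 + 2 \left(-4\right) \left(- \frac{1}{12}\right)\right) \frac{19}{144} = \left(8 + \frac{2}{3}\right) \frac{19}{144} = \frac{26}{3} \cdot \frac{19}{144} = \frac{247}{216}$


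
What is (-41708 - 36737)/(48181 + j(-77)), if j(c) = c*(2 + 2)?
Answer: -78445/47873 ≈ -1.6386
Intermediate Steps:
j(c) = 4*c (j(c) = c*4 = 4*c)
(-41708 - 36737)/(48181 + j(-77)) = (-41708 - 36737)/(48181 + 4*(-77)) = -78445/(48181 - 308) = -78445/47873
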